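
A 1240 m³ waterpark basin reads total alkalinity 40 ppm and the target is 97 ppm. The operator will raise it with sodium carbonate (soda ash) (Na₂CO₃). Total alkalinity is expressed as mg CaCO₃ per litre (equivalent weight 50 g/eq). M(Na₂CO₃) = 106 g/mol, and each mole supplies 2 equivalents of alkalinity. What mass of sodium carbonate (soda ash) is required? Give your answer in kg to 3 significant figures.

74.9 kg

Volume: 1240 m³ = 1,240,000 L.
Alkalinity to add: (97 − 40) = 57 mg/L as CaCO₃ × 1,240,000 L = 70,680 g as CaCO₃.
Equivalents: 70,680 g ÷ 50 g/eq = 1414 eq.
Each mole of Na₂CO₃ supplies 2 eq, so 1414 / 2 = 706.8 mol.
Mass: 706.8 mol × 106 g/mol = 74,920 g.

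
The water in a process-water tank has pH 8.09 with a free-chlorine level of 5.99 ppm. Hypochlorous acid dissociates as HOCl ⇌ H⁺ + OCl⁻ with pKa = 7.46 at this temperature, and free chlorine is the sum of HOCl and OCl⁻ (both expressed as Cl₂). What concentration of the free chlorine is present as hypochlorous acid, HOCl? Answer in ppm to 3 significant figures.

[OCl⁻]/[HOCl] = 10^(pH − pKa) = 10^(8.09 − 7.46) = 10^0.63 = 4.266.
Fraction as HOCl = 1 / (1 + 4.266) = 0.1899.
HOCl = 0.1899 × 5.99 ppm = 1.138 ppm.

1.14 ppm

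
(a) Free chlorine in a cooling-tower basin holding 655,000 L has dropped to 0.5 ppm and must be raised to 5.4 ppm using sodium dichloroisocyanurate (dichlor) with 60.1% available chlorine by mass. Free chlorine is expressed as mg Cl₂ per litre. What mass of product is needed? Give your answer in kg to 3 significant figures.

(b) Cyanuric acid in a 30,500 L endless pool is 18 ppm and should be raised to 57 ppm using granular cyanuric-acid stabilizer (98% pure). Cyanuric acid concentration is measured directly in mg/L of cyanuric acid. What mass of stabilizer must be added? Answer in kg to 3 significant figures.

(a) Chlorine deficit: 5.4 − 0.5 = 4.9 ppm = 4.9 mg/L as Cl₂.
(a) Cl₂ equivalent needed: 4.9 mg/L × 655,000 L = 3,210,000 mg = 3210 g.
(a) Product at 60.1% available chlorine: 3210 / 0.601 = 5340 g.

(b) CYA to add: (57 − 18) = 39 mg/L × 30,500 L = 1190 g cyanuric acid.
(b) At 98% purity: 1190 / 0.98 = 1214 g product.

(a) 5.34 kg; (b) 1.21 kg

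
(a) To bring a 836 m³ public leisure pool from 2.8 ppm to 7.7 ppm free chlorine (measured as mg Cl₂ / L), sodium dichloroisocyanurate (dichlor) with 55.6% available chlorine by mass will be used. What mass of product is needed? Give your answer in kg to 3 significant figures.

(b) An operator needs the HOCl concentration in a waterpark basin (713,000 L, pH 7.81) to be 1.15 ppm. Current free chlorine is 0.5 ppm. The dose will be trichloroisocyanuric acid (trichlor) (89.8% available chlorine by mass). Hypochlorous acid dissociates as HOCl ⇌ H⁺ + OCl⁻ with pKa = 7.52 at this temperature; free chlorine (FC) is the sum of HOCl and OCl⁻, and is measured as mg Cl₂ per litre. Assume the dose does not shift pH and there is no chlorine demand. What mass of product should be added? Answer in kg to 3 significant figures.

(a) Volume: 836 m³ = 836,000 L.
(a) Chlorine deficit: 7.7 − 2.8 = 4.9 ppm = 4.9 mg/L as Cl₂.
(a) Cl₂ equivalent needed: 4.9 mg/L × 836,000 L = 4,096,000 mg = 4096 g.
(a) Product at 55.6% available chlorine: 4096 / 0.556 = 7368 g.

(b) [OCl⁻]/[HOCl] = 10^(pH − pKa) = 10^(7.81 − 7.52) = 1.95; fraction as HOCl = 1/(1 + 1.95) = 0.339.
(b) Free chlorine required for 1.15 ppm HOCl: 1.15 / 0.339 = 3.392 ppm.
(b) FC to add: 3.392 − 0.5 = 2.892 mg/L as Cl₂.
(b) Cl₂ equivalent: 2.892 mg/L × 713,000 L = 2062 g.
(b) Product at 89.8% available Cl: 2062 / 0.898 = 2296 g.

(a) 7.37 kg; (b) 2.30 kg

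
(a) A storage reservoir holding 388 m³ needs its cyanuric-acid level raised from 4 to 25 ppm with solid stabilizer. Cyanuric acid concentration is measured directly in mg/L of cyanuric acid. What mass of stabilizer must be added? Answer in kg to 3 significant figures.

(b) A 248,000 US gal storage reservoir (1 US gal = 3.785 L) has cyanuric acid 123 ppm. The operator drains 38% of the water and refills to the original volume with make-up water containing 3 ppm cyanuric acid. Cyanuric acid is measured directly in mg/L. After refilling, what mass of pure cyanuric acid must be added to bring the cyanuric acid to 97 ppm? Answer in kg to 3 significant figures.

(a) 8.15 kg; (b) 18.4 kg

(a) Volume: 388 m³ = 388,000 L.
(a) CYA to add: (25 − 4) = 21 mg/L × 388,000 L = 8148 g cyanuric acid.

(b) Volume: 248,000 US gal × 3.785 L/gal = 938,680 L.
(b) After draining 38% and refilling: 123 × 0.62 + 3 × 0.38 = 77.4 ppm.
(b) Deficit to target: 97 − 77.4 = 19.6 mg/L.
(b) Mass: 19.6 mg/L × 938,680 L = 18,400 g cyanuric acid.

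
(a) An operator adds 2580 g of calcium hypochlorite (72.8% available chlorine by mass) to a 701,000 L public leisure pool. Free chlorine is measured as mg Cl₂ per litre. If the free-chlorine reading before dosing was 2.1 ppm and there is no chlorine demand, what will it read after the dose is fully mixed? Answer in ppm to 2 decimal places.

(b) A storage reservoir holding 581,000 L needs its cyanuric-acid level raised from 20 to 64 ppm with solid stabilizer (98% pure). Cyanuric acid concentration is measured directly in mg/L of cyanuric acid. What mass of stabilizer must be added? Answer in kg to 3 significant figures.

(a) Available chlorine delivered: 2580 g × 0.728 = 1878 g as Cl₂.
(a) Concentration rise: 1878 g / 701,000 L = 2.679 mg/L = 2.68 ppm.
(a) Final FC: 2.1 + 2.68 = 4.78 ppm.

(b) CYA to add: (64 − 20) = 44 mg/L × 581,000 L = 25,560 g cyanuric acid.
(b) At 98% purity: 25,560 / 0.98 = 26,090 g product.

(a) 4.78 ppm; (b) 26.1 kg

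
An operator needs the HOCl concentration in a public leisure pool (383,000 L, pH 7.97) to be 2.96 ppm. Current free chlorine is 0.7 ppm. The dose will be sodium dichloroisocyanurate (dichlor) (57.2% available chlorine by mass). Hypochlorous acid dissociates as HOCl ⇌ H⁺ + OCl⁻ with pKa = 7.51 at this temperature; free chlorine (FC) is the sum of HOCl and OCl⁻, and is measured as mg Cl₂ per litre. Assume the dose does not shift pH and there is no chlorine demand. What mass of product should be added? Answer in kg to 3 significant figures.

7.23 kg

[OCl⁻]/[HOCl] = 10^(pH − pKa) = 10^(7.97 − 7.51) = 2.884; fraction as HOCl = 1/(1 + 2.884) = 0.2575.
Free chlorine required for 2.96 ppm HOCl: 2.96 / 0.2575 = 11.5 ppm.
FC to add: 11.5 − 0.7 = 10.8 mg/L as Cl₂.
Cl₂ equivalent: 10.8 mg/L × 383,000 L = 4135 g.
Product at 57.2% available Cl: 4135 / 0.572 = 7229 g.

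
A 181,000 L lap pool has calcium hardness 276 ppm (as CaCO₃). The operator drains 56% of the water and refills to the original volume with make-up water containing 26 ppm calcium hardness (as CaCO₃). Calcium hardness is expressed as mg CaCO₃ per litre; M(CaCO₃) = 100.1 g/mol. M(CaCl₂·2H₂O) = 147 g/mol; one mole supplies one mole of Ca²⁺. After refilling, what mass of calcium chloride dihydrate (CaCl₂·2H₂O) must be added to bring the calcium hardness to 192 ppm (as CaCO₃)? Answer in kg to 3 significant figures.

14.9 kg

After draining 56% and refilling: 276 × 0.44 + 26 × 0.56 = 136 ppm.
Deficit to target: 192 − 136 = 56 mg/L.
As CaCO₃: 56 mg/L × 181,000 L = 10,140 g; ÷ 100.1 = 101.3 mol Ca²⁺.
Mass: 101.3 × 147 = 14,890 g.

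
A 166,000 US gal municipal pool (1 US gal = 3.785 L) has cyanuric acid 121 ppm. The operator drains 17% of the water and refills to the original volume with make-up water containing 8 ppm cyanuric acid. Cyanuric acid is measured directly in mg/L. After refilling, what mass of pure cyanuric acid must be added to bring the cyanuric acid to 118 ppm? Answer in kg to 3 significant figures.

10.2 kg

Volume: 166,000 US gal × 3.785 L/gal = 628,310 L.
After draining 17% and refilling: 121 × 0.83 + 8 × 0.17 = 101.79 ppm.
Deficit to target: 118 − 101.79 = 16.21 mg/L.
Mass: 16.21 mg/L × 628,310 L = 10,180 g cyanuric acid.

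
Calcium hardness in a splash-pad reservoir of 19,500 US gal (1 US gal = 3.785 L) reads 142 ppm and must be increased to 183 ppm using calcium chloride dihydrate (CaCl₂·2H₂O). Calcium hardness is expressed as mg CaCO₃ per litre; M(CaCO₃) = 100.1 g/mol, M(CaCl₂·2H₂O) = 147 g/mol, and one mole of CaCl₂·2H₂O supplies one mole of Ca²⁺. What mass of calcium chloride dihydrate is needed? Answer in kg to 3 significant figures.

4.44 kg

Volume: 19,500 US gal × 3.785 L/gal = 73,808 L.
Hardness to add: (183 − 142) = 41 mg/L as CaCO₃ × 73,808 L = 3026 g as CaCO₃.
Moles of Ca²⁺ (1 mol Ca²⁺ ≡ 1 mol CaCO₃): 3026 / 100.1 g/mol = 30.23 mol.
Mass of CaCl₂·2H₂O: 30.23 × 147 = 4444 g.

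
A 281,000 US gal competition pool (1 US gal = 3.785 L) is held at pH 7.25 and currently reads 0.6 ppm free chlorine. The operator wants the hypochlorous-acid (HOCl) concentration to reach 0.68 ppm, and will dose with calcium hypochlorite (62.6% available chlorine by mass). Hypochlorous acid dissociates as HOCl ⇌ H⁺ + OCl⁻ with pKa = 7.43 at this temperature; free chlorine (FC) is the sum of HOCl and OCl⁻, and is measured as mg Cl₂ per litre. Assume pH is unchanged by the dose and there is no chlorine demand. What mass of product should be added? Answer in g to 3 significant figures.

899 g

Volume: 281,000 US gal × 3.785 L/gal = 1,063,585 L.
[OCl⁻]/[HOCl] = 10^(pH − pKa) = 10^(7.25 − 7.43) = 0.6607; fraction as HOCl = 1/(1 + 0.6607) = 0.6022.
Free chlorine required for 0.68 ppm HOCl: 0.68 / 0.6022 = 1.129 ppm.
FC to add: 1.129 − 0.6 = 0.5293 mg/L as Cl₂.
Cl₂ equivalent: 0.5293 mg/L × 1,063,585 L = 562.9 g.
Product at 62.6% available Cl: 562.9 / 0.626 = 899.2 g.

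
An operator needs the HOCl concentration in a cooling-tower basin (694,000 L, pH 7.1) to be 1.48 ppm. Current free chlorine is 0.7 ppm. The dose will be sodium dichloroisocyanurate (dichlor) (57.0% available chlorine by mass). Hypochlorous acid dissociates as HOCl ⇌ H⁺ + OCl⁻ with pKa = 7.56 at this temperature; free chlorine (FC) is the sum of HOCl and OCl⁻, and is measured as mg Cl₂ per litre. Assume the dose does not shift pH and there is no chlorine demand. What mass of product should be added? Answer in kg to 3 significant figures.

[OCl⁻]/[HOCl] = 10^(pH − pKa) = 10^(7.1 − 7.56) = 0.3467; fraction as HOCl = 1/(1 + 0.3467) = 0.7425.
Free chlorine required for 1.48 ppm HOCl: 1.48 / 0.7425 = 1.993 ppm.
FC to add: 1.993 − 0.7 = 1.293 mg/L as Cl₂.
Cl₂ equivalent: 1.293 mg/L × 694,000 L = 897.5 g.
Product at 57.0% available Cl: 897.5 / 0.57 = 1574 g.

1.57 kg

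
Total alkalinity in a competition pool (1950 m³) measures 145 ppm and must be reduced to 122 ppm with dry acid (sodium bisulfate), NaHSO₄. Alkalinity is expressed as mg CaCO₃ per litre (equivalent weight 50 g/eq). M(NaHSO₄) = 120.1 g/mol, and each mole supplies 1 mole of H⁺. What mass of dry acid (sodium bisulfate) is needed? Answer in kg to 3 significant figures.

Volume: 1950 m³ = 1,950,000 L.
Alkalinity to neutralize: (145 − 122) = 23 mg/L as CaCO₃ × 1,950,000 L = 44,850 g as CaCO₃.
Equivalents of H⁺ required: 44,850 ÷ 50 g/eq = 897 eq = 897 mol NaHSO₄.
Mass of NaHSO₄: 897 × 120.1 = 107,700 g.

108 kg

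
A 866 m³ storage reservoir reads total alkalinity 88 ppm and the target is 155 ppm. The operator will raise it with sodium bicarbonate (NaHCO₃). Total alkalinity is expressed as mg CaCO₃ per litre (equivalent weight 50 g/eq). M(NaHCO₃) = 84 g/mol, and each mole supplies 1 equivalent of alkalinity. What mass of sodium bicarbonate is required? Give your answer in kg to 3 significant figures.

Volume: 866 m³ = 866,000 L.
Alkalinity to add: (155 − 88) = 67 mg/L as CaCO₃ × 866,000 L = 58,020 g as CaCO₃.
Equivalents: 58,020 g ÷ 50 g/eq = 1160 eq.
NaHCO₃ supplies 1 eq per mole → 1160 mol.
Mass: 1160 mol × 84 g/mol = 97,480 g.

97.5 kg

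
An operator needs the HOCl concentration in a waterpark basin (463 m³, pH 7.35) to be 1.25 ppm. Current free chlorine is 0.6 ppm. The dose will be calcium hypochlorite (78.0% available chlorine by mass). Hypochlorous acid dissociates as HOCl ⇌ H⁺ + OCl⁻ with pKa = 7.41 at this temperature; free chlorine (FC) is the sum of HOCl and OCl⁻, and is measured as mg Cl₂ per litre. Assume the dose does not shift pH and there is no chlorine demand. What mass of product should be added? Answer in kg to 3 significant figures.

1.03 kg

Volume: 463 m³ = 463,000 L.
[OCl⁻]/[HOCl] = 10^(pH − pKa) = 10^(7.35 − 7.41) = 0.871; fraction as HOCl = 1/(1 + 0.871) = 0.5345.
Free chlorine required for 1.25 ppm HOCl: 1.25 / 0.5345 = 2.339 ppm.
FC to add: 2.339 − 0.6 = 1.739 mg/L as Cl₂.
Cl₂ equivalent: 1.739 mg/L × 463,000 L = 805 g.
Product at 78.0% available Cl: 805 / 0.78 = 1032 g.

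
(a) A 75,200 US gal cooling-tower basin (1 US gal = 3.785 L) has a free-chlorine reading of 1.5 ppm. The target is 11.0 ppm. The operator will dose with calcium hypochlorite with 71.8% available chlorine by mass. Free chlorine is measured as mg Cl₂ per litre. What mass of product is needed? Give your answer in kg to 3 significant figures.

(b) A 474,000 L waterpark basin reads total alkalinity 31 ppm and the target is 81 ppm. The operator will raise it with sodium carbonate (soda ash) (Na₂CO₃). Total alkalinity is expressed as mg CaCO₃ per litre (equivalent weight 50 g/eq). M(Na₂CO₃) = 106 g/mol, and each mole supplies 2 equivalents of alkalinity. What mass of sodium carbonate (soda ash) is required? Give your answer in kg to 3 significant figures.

(a) Volume: 75,200 US gal × 3.785 L/gal = 284,632 L.
(a) Chlorine deficit: 11.0 − 1.5 = 9.5 ppm = 9.5 mg/L as Cl₂.
(a) Cl₂ equivalent needed: 9.5 mg/L × 284,632 L = 2,704,000 mg = 2704 g.
(a) Product at 71.8% available chlorine: 2704 / 0.718 = 3766 g.

(b) Alkalinity to add: (81 − 31) = 50 mg/L as CaCO₃ × 474,000 L = 23,700 g as CaCO₃.
(b) Equivalents: 23,700 g ÷ 50 g/eq = 474 eq.
(b) Each mole of Na₂CO₃ supplies 2 eq, so 474 / 2 = 237 mol.
(b) Mass: 237 mol × 106 g/mol = 25,120 g.

(a) 3.77 kg; (b) 25.1 kg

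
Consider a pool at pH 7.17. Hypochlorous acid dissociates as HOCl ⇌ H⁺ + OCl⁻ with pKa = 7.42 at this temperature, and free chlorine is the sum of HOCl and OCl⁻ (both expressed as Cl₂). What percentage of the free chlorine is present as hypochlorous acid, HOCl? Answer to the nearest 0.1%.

[OCl⁻]/[HOCl] = 10^(pH − pKa) = 10^(7.17 − 7.42) = 10^-0.25 = 0.5623.
Fraction as HOCl = 1 / (1 + 0.5623) = 0.6401.

64.0%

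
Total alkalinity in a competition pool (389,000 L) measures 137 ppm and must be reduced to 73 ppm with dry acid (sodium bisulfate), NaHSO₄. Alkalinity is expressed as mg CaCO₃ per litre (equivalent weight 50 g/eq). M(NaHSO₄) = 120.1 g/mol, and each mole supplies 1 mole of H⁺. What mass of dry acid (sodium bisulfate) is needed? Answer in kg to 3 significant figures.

Alkalinity to neutralize: (137 − 73) = 64 mg/L as CaCO₃ × 389,000 L = 24,900 g as CaCO₃.
Equivalents of H⁺ required: 24,900 ÷ 50 g/eq = 497.9 eq = 497.9 mol NaHSO₄.
Mass of NaHSO₄: 497.9 × 120.1 = 59,800 g.

59.8 kg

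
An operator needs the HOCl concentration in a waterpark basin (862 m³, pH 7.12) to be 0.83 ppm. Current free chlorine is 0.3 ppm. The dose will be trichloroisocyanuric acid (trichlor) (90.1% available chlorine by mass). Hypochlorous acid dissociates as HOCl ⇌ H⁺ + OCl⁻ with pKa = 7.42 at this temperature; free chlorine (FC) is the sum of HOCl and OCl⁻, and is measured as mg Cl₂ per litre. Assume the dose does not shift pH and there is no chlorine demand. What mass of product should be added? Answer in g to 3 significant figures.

905 g

Volume: 862 m³ = 862,000 L.
[OCl⁻]/[HOCl] = 10^(pH − pKa) = 10^(7.12 − 7.42) = 0.5012; fraction as HOCl = 1/(1 + 0.5012) = 0.6661.
Free chlorine required for 0.83 ppm HOCl: 0.83 / 0.6661 = 1.246 ppm.
FC to add: 1.246 − 0.3 = 0.946 mg/L as Cl₂.
Cl₂ equivalent: 0.946 mg/L × 862,000 L = 815.4 g.
Product at 90.1% available Cl: 815.4 / 0.901 = 905 g.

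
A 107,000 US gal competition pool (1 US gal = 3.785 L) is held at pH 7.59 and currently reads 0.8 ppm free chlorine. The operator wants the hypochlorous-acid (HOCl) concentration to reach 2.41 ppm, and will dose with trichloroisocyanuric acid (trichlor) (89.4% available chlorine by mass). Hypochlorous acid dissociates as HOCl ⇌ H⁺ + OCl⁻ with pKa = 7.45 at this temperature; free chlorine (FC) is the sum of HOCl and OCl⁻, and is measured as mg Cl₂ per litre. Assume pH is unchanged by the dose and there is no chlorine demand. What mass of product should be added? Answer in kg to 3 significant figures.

Volume: 107,000 US gal × 3.785 L/gal = 404,995 L.
[OCl⁻]/[HOCl] = 10^(pH − pKa) = 10^(7.59 − 7.45) = 1.38; fraction as HOCl = 1/(1 + 1.38) = 0.4201.
Free chlorine required for 2.41 ppm HOCl: 2.41 / 0.4201 = 5.737 ppm.
FC to add: 5.737 − 0.8 = 4.937 mg/L as Cl₂.
Cl₂ equivalent: 4.937 mg/L × 404,995 L = 1999 g.
Product at 89.4% available Cl: 1999 / 0.894 = 2236 g.

2.24 kg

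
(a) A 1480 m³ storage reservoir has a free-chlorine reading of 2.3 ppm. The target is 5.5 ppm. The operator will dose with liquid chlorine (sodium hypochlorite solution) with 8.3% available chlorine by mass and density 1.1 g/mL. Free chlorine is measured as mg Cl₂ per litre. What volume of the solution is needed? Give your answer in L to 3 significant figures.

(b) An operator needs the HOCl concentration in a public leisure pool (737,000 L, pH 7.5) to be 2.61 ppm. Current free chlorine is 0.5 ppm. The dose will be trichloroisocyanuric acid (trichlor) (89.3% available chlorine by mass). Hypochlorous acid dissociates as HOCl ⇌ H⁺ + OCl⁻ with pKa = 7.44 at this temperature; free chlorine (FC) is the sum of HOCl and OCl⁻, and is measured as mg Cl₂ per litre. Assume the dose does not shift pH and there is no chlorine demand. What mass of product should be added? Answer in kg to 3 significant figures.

(a) Volume: 1480 m³ = 1,480,000 L.
(a) Chlorine deficit: 5.5 − 2.3 = 3.2 ppm = 3.2 mg/L as Cl₂.
(a) Cl₂ equivalent needed: 3.2 mg/L × 1,480,000 L = 4,736,000 mg = 4736 g.
(a) Product at 8.3% available chlorine: 4736 / 0.083 = 57,060 g.
(a) Volume at density 1.1 g/mL: 57,060 g ÷ 1.1 g/mL = 51,870 mL.

(b) [OCl⁻]/[HOCl] = 10^(pH − pKa) = 10^(7.5 − 7.44) = 1.148; fraction as HOCl = 1/(1 + 1.148) = 0.4655.
(b) Free chlorine required for 2.61 ppm HOCl: 2.61 / 0.4655 = 5.607 ppm.
(b) FC to add: 5.607 − 0.5 = 5.107 mg/L as Cl₂.
(b) Cl₂ equivalent: 5.107 mg/L × 737,000 L = 3764 g.
(b) Product at 89.3% available Cl: 3764 / 0.893 = 4215 g.

(a) 51.9 L; (b) 4.21 kg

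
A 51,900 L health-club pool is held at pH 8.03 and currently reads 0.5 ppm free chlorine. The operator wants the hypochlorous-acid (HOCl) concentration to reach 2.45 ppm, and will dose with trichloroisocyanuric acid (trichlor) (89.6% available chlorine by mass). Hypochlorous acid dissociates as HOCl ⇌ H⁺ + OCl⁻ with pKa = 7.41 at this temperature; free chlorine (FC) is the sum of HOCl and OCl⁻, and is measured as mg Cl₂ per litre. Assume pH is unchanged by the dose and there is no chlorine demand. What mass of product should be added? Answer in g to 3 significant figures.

705 g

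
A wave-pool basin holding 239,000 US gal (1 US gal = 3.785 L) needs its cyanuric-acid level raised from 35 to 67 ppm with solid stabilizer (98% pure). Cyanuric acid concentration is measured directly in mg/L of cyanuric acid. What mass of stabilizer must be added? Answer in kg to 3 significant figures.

29.5 kg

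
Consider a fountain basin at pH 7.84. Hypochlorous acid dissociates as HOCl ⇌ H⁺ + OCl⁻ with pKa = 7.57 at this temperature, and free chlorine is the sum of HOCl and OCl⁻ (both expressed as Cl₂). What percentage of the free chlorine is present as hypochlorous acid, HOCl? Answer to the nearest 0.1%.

[OCl⁻]/[HOCl] = 10^(pH − pKa) = 10^(7.84 − 7.57) = 10^0.27 = 1.862.
Fraction as HOCl = 1 / (1 + 1.862) = 0.3494.

34.9%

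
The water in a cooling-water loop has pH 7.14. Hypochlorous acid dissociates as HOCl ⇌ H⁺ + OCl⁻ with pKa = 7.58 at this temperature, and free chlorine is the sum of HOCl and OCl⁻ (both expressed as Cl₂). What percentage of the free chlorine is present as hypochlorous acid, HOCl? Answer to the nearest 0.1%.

73.4%

[OCl⁻]/[HOCl] = 10^(pH − pKa) = 10^(7.14 − 7.58) = 10^-0.44 = 0.3631.
Fraction as HOCl = 1 / (1 + 0.3631) = 0.7336.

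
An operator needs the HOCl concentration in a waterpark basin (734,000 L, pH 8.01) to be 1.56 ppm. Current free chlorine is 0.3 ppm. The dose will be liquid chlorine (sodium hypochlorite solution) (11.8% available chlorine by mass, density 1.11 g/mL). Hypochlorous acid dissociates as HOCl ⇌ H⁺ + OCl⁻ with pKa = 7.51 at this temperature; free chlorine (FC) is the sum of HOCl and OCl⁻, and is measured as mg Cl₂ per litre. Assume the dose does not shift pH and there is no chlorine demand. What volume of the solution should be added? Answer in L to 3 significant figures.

34.7 L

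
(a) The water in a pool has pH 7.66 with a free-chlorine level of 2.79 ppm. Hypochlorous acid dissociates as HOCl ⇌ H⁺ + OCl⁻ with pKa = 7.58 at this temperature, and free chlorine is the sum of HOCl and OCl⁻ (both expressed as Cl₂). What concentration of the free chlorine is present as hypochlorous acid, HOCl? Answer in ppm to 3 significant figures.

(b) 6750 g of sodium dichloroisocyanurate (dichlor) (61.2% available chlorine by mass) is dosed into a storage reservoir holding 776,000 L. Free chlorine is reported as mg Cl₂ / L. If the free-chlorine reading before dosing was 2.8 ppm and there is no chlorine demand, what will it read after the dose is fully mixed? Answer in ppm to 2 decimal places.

(a) 1.27 ppm; (b) 8.12 ppm

(a) [OCl⁻]/[HOCl] = 10^(pH − pKa) = 10^(7.66 − 7.58) = 10^0.08 = 1.202.
(a) Fraction as HOCl = 1 / (1 + 1.202) = 0.4541.
(a) HOCl = 0.4541 × 2.79 ppm = 1.267 ppm.

(b) Available chlorine delivered: 6750 g × 0.612 = 4131 g as Cl₂.
(b) Concentration rise: 4131 g / 776,000 L = 5.323 mg/L = 5.32 ppm.
(b) Final FC: 2.8 + 5.32 = 8.12 ppm.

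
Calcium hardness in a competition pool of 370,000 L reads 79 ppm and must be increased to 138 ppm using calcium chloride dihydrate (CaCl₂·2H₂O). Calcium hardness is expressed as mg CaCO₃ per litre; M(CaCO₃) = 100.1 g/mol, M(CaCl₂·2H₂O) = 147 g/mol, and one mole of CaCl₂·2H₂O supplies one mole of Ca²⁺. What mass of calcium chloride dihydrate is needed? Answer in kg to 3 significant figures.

Hardness to add: (138 − 79) = 59 mg/L as CaCO₃ × 370,000 L = 21,830 g as CaCO₃.
Moles of Ca²⁺ (1 mol Ca²⁺ ≡ 1 mol CaCO₃): 21,830 / 100.1 g/mol = 218.1 mol.
Mass of CaCl₂·2H₂O: 218.1 × 147 = 32,060 g.

32.1 kg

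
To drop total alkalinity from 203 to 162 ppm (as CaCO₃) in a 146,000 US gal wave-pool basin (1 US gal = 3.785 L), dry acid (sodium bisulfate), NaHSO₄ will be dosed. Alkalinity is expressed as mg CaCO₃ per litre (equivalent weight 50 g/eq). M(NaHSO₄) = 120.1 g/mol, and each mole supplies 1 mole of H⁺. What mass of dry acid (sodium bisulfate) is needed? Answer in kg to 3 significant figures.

54.4 kg

Volume: 146,000 US gal × 3.785 L/gal = 552,610 L.
Alkalinity to neutralize: (203 − 162) = 41 mg/L as CaCO₃ × 552,610 L = 22,660 g as CaCO₃.
Equivalents of H⁺ required: 22,660 ÷ 50 g/eq = 453.1 eq = 453.1 mol NaHSO₄.
Mass of NaHSO₄: 453.1 × 120.1 = 54,420 g.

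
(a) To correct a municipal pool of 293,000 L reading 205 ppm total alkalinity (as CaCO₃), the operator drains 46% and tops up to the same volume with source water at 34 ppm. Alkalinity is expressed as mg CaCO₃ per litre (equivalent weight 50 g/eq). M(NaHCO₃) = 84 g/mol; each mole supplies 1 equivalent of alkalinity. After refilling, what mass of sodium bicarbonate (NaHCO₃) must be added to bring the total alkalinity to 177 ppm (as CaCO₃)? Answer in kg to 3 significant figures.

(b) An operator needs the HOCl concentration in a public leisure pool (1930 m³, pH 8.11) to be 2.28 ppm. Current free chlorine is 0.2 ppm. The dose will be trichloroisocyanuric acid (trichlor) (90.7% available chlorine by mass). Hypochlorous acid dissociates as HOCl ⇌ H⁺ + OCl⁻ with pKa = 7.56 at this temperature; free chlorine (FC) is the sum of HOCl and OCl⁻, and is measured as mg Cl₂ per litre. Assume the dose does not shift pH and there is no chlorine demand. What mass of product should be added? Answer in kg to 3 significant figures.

(a) 24.9 kg; (b) 21.6 kg

(a) After draining 46% and refilling: 205 × 0.54 + 34 × 0.46 = 126.34 ppm.
(a) Deficit to target: 177 − 126.34 = 50.66 mg/L.
(a) As CaCO₃: 50.66 mg/L × 293,000 L = 14,840 g; ÷ 50 g/eq ÷ 1 = 296.9 mol NaHCO₃.
(a) Mass: 296.9 × 84 = 24,940 g.

(b) Volume: 1930 m³ = 1,930,000 L.
(b) [OCl⁻]/[HOCl] = 10^(pH − pKa) = 10^(8.11 − 7.56) = 3.548; fraction as HOCl = 1/(1 + 3.548) = 0.2199.
(b) Free chlorine required for 2.28 ppm HOCl: 2.28 / 0.2199 = 10.37 ppm.
(b) FC to add: 10.37 − 0.2 = 10.17 mg/L as Cl₂.
(b) Cl₂ equivalent: 10.17 mg/L × 1,930,000 L = 19,630 g.
(b) Product at 90.7% available Cl: 19,630 / 0.907 = 21,640 g.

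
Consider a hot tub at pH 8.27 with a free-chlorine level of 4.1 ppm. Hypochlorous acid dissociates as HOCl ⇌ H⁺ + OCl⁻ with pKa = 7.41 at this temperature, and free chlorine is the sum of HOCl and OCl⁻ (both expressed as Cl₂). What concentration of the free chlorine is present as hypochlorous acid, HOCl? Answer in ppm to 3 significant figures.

[OCl⁻]/[HOCl] = 10^(pH − pKa) = 10^(8.27 − 7.41) = 10^0.86 = 7.244.
Fraction as HOCl = 1 / (1 + 7.244) = 0.1213.
HOCl = 0.1213 × 4.1 ppm = 0.4973 ppm.

0.497 ppm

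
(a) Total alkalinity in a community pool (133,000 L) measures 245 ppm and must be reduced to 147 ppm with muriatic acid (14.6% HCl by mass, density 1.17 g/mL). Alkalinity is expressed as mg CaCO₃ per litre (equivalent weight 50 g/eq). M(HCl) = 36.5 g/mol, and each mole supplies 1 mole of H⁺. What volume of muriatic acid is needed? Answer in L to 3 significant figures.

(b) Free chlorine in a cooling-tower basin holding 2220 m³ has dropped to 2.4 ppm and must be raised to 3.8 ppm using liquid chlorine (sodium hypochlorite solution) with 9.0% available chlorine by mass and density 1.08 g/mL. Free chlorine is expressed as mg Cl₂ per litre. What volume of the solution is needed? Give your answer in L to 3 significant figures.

(a) Alkalinity to neutralize: (245 − 147) = 98 mg/L as CaCO₃ × 133,000 L = 13,030 g as CaCO₃.
(a) Equivalents of H⁺ required: 13,030 ÷ 50 g/eq = 260.7 eq = 260.7 mol HCl.
(a) Mass of HCl: 260.7 × 36.5 = 9515 g.
(a) Mass of 14.6% solution: 9515 / 0.146 = 65,170 g.
(a) Volume: 65,170 g ÷ 1.17 g/mL = 55,700 mL.

(b) Volume: 2220 m³ = 2,220,000 L.
(b) Chlorine deficit: 3.8 − 2.4 = 1.4 ppm = 1.4 mg/L as Cl₂.
(b) Cl₂ equivalent needed: 1.4 mg/L × 2,220,000 L = 3,108,000 mg = 3108 g.
(b) Product at 9.0% available chlorine: 3108 / 0.09 = 34,530 g.
(b) Volume at density 1.08 g/mL: 34,530 g ÷ 1.08 g/mL = 31,980 mL.

(a) 55.7 L; (b) 32.0 L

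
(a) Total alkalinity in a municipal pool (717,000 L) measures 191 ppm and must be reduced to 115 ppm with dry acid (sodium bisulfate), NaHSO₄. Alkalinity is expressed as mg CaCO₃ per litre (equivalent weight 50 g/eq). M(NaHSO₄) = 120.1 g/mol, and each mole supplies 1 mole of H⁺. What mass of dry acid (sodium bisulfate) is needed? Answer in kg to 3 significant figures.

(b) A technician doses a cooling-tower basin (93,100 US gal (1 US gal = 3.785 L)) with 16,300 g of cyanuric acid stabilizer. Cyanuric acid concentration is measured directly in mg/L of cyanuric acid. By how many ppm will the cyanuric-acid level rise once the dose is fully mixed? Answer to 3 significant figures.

(a) Alkalinity to neutralize: (191 − 115) = 76 mg/L as CaCO₃ × 717,000 L = 54,490 g as CaCO₃.
(a) Equivalents of H⁺ required: 54,490 ÷ 50 g/eq = 1090 eq = 1090 mol NaHSO₄.
(a) Mass of NaHSO₄: 1090 × 120.1 = 130,900 g.

(b) Volume: 93,100 US gal × 3.785 L/gal = 352,384 L.
(b) Rise: 16,300 g / 352,384 L × 1000 = 46.26 mg/L.

(a) 131 kg; (b) 46.3 ppm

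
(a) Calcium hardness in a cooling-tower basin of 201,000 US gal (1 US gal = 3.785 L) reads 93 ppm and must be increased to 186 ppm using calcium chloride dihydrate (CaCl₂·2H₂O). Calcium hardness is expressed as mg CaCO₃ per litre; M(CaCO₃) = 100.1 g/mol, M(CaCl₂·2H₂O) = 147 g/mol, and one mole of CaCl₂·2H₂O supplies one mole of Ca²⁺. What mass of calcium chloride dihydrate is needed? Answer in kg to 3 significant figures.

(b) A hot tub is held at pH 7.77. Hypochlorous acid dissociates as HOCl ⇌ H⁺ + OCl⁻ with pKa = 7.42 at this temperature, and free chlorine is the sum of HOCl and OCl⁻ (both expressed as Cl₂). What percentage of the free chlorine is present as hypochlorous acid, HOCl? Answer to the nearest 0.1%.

(a) Volume: 201,000 US gal × 3.785 L/gal = 760,785 L.
(a) Hardness to add: (186 − 93) = 93 mg/L as CaCO₃ × 760,785 L = 70,750 g as CaCO₃.
(a) Moles of Ca²⁺ (1 mol Ca²⁺ ≡ 1 mol CaCO₃): 70,750 / 100.1 g/mol = 706.8 mol.
(a) Mass of CaCl₂·2H₂O: 706.8 × 147 = 103,900 g.

(b) [OCl⁻]/[HOCl] = 10^(pH − pKa) = 10^(7.77 − 7.42) = 10^0.35 = 2.239.
(b) Fraction as HOCl = 1 / (1 + 2.239) = 0.3088.

(a) 104 kg; (b) 30.9%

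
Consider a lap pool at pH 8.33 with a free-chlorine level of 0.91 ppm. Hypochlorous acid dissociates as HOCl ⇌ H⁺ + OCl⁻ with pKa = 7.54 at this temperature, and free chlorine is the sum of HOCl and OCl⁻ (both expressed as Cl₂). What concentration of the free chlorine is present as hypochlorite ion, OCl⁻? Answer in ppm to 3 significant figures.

0.783 ppm

[OCl⁻]/[HOCl] = 10^(pH − pKa) = 10^(8.33 − 7.54) = 10^0.79 = 6.166.
Fraction as HOCl = 1 / (1 + 6.166) = 0.1395.
OCl⁻ = (1 − 0.1395) × 0.91 ppm = 0.783 ppm.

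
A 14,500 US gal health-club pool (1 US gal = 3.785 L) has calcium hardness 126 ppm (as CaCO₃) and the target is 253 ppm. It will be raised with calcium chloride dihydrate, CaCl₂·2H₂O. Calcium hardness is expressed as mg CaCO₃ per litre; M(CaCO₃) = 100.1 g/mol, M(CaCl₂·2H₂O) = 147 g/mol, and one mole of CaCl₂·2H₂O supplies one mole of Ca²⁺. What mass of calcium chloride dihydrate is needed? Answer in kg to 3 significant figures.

Volume: 14,500 US gal × 3.785 L/gal = 54,882 L.
Hardness to add: (253 − 126) = 127 mg/L as CaCO₃ × 54,882 L = 6970 g as CaCO₃.
Moles of Ca²⁺ (1 mol Ca²⁺ ≡ 1 mol CaCO₃): 6970 / 100.1 g/mol = 69.63 mol.
Mass of CaCl₂·2H₂O: 69.63 × 147 = 10,240 g.

10.2 kg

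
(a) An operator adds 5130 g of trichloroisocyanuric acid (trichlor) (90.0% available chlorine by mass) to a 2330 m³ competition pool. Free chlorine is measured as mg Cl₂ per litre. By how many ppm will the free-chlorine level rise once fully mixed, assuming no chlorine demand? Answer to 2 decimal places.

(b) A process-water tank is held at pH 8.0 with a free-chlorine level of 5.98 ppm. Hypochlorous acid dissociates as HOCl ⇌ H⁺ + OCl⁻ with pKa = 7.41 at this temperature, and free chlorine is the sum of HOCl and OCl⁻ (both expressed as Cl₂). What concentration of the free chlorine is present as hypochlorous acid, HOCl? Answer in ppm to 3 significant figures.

(a) 1.98 ppm; (b) 1.22 ppm

(a) Volume: 2330 m³ = 2,330,000 L.
(a) Available chlorine delivered: 5130 g × 0.9 = 4617 g as Cl₂.
(a) Concentration rise: 4617 g / 2,330,000 L = 1.982 mg/L = 1.98 ppm.

(b) [OCl⁻]/[HOCl] = 10^(pH − pKa) = 10^(8.0 − 7.41) = 10^0.59 = 3.89.
(b) Fraction as HOCl = 1 / (1 + 3.89) = 0.2045.
(b) HOCl = 0.2045 × 5.98 ppm = 1.223 ppm.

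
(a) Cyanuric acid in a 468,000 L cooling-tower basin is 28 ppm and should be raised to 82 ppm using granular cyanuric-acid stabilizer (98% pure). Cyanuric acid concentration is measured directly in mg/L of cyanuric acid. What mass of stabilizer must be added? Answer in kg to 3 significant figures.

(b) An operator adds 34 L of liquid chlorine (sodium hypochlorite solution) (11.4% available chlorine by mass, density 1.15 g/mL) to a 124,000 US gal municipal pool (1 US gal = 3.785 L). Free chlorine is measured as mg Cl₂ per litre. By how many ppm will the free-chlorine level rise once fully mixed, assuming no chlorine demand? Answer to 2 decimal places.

(a) 25.8 kg; (b) 9.50 ppm

(a) CYA to add: (82 − 28) = 54 mg/L × 468,000 L = 25,270 g cyanuric acid.
(a) At 98% purity: 25,270 / 0.98 = 25,790 g product.

(b) Volume: 124,000 US gal × 3.785 L/gal = 469,340 L.
(b) Mass of solution: 34 L × 1000 mL/L × 1.15 g/mL = 39,100 g.
(b) Available chlorine delivered: 39,100 g × 0.114 = 4457 g as Cl₂.
(b) Concentration rise: 4457 g / 469,340 L = 9.497 mg/L = 9.50 ppm.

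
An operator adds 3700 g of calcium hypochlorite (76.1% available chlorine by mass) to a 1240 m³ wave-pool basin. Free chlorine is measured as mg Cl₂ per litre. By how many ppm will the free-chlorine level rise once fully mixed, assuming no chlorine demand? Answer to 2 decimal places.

Volume: 1240 m³ = 1,240,000 L.
Available chlorine delivered: 3700 g × 0.761 = 2816 g as Cl₂.
Concentration rise: 2816 g / 1,240,000 L = 2.271 mg/L = 2.27 ppm.

2.27 ppm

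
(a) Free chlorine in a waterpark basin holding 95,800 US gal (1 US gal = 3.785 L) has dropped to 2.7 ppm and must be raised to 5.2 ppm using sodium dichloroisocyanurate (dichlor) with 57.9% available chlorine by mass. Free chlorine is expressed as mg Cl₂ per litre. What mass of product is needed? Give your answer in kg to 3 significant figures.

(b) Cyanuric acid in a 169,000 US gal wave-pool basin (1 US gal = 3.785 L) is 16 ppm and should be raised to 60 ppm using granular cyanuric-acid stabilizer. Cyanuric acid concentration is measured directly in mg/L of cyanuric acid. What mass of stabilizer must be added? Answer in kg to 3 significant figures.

(a) Volume: 95,800 US gal × 3.785 L/gal = 362,603 L.
(a) Chlorine deficit: 5.2 − 2.7 = 2.5 ppm = 2.5 mg/L as Cl₂.
(a) Cl₂ equivalent needed: 2.5 mg/L × 362,603 L = 906,500 mg = 906.5 g.
(a) Product at 57.9% available chlorine: 906.5 / 0.579 = 1566 g.

(b) Volume: 169,000 US gal × 3.785 L/gal = 639,665 L.
(b) CYA to add: (60 − 16) = 44 mg/L × 639,665 L = 28,150 g cyanuric acid.

(a) 1.57 kg; (b) 28.1 kg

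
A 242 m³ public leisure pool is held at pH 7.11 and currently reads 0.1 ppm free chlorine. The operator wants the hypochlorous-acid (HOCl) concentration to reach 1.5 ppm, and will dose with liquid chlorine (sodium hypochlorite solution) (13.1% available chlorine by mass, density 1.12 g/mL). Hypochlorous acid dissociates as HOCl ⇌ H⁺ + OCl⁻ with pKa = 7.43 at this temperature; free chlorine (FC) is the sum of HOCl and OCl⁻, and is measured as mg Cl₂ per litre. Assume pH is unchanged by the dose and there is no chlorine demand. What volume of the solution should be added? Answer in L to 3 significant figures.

Volume: 242 m³ = 242,000 L.
[OCl⁻]/[HOCl] = 10^(pH − pKa) = 10^(7.11 − 7.43) = 0.4786; fraction as HOCl = 1/(1 + 0.4786) = 0.6763.
Free chlorine required for 1.5 ppm HOCl: 1.5 / 0.6763 = 2.218 ppm.
FC to add: 2.218 − 0.1 = 2.118 mg/L as Cl₂.
Cl₂ equivalent: 2.118 mg/L × 242,000 L = 512.5 g.
Product at 13.1% available Cl: 512.5 / 0.131 = 3913 g.
Volume: 3913 g ÷ 1.12 g/mL = 3493 mL.

3.49 L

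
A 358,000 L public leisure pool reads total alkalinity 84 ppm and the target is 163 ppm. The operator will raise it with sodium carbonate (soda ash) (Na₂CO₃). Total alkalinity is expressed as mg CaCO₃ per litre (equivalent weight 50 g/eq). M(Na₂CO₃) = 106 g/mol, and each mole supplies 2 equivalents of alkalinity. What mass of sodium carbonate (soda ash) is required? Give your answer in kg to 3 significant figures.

30.0 kg

Alkalinity to add: (163 − 84) = 79 mg/L as CaCO₃ × 358,000 L = 28,280 g as CaCO₃.
Equivalents: 28,280 g ÷ 50 g/eq = 565.6 eq.
Each mole of Na₂CO₃ supplies 2 eq, so 565.6 / 2 = 282.8 mol.
Mass: 282.8 mol × 106 g/mol = 29,980 g.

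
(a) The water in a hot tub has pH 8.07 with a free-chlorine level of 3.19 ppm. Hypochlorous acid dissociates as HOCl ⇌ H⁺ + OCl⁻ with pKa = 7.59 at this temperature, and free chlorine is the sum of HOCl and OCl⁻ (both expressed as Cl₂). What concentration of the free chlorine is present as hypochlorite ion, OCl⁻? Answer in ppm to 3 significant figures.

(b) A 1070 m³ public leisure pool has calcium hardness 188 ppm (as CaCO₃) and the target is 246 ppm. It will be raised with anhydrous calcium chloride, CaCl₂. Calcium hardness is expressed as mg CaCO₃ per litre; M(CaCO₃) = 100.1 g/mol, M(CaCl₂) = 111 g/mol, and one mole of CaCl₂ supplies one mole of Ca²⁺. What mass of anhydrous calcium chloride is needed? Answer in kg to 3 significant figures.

(a) [OCl⁻]/[HOCl] = 10^(pH − pKa) = 10^(8.07 − 7.59) = 10^0.48 = 3.02.
(a) Fraction as HOCl = 1 / (1 + 3.02) = 0.2488.
(a) OCl⁻ = (1 − 0.2488) × 3.19 ppm = 2.396 ppm.

(b) Volume: 1070 m³ = 1,070,000 L.
(b) Hardness to add: (246 − 188) = 58 mg/L as CaCO₃ × 1,070,000 L = 62,060 g as CaCO₃.
(b) Moles of Ca²⁺ (1 mol Ca²⁺ ≡ 1 mol CaCO₃): 62,060 / 100.1 g/mol = 620 mol.
(b) Mass of CaCl₂: 620 × 111 = 68,820 g.

(a) 2.40 ppm; (b) 68.8 kg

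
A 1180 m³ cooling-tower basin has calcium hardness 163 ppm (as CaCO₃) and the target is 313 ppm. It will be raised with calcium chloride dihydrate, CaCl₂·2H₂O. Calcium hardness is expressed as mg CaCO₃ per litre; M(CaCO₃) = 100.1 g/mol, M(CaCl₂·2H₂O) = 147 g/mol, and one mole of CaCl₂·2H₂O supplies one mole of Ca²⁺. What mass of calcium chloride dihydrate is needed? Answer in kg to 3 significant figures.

260 kg

Volume: 1180 m³ = 1,180,000 L.
Hardness to add: (313 − 163) = 150 mg/L as CaCO₃ × 1,180,000 L = 177,000 g as CaCO₃.
Moles of Ca²⁺ (1 mol Ca²⁺ ≡ 1 mol CaCO₃): 177,000 / 100.1 g/mol = 1768 mol.
Mass of CaCl₂·2H₂O: 1768 × 147 = 259,900 g.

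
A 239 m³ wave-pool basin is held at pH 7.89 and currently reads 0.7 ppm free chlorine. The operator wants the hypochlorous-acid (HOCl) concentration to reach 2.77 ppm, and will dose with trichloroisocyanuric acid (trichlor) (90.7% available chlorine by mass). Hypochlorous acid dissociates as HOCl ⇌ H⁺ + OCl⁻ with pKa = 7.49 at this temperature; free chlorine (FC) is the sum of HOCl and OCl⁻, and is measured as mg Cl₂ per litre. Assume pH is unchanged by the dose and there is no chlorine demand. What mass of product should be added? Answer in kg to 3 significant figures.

Volume: 239 m³ = 239,000 L.
[OCl⁻]/[HOCl] = 10^(pH − pKa) = 10^(7.89 − 7.49) = 2.512; fraction as HOCl = 1/(1 + 2.512) = 0.2847.
Free chlorine required for 2.77 ppm HOCl: 2.77 / 0.2847 = 9.728 ppm.
FC to add: 9.728 − 0.7 = 9.028 mg/L as Cl₂.
Cl₂ equivalent: 9.028 mg/L × 239,000 L = 2158 g.
Product at 90.7% available Cl: 2158 / 0.907 = 2379 g.

2.38 kg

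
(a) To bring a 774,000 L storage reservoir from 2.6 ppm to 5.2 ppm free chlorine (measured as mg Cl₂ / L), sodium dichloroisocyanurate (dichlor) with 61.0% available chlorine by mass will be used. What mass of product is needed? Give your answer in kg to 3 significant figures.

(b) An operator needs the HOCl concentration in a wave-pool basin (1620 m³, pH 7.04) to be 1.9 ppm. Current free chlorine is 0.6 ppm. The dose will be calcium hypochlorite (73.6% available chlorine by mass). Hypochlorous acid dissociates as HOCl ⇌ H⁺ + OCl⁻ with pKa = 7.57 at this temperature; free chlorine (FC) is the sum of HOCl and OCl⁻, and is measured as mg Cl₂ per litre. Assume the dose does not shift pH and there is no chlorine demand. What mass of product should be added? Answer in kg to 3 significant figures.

(a) 3.30 kg; (b) 4.10 kg

(a) Chlorine deficit: 5.2 − 2.6 = 2.6 ppm = 2.6 mg/L as Cl₂.
(a) Cl₂ equivalent needed: 2.6 mg/L × 774,000 L = 2,012,000 mg = 2012 g.
(a) Product at 61.0% available chlorine: 2012 / 0.61 = 3299 g.

(b) Volume: 1620 m³ = 1,620,000 L.
(b) [OCl⁻]/[HOCl] = 10^(pH − pKa) = 10^(7.04 − 7.57) = 0.2951; fraction as HOCl = 1/(1 + 0.2951) = 0.7721.
(b) Free chlorine required for 1.9 ppm HOCl: 1.9 / 0.7721 = 2.461 ppm.
(b) FC to add: 2.461 − 0.6 = 1.861 mg/L as Cl₂.
(b) Cl₂ equivalent: 1.861 mg/L × 1,620,000 L = 3014 g.
(b) Product at 73.6% available Cl: 3014 / 0.736 = 4096 g.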